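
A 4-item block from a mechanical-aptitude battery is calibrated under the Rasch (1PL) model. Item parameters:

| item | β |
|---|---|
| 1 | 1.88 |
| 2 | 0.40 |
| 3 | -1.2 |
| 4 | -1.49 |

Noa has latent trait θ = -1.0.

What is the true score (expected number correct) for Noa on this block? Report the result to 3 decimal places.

P(θ) = 1 / (1 + exp(−(θ − β)))
P_1 = 1/(1+e^{2.8800}) = 0.0532
P_2 = 1/(1+e^{1.4000}) = 0.1978
P_3 = 1/(1+e^{-0.2000}) = 0.5498
P_4 = 1/(1+e^{-0.4900}) = 0.6201
E[score] = 0.0532 + 0.1978 + 0.5498 + 0.6201 = 1.4209

1.421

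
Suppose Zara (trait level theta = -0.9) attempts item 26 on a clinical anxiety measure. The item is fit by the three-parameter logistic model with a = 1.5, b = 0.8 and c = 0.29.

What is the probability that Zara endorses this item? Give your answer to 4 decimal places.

0.3414

P(theta) = c + (1 − c) · 1 / (1 + exp(−a(theta − b)))
Exponent: 1.5 × (-0.9 − 0.8) = -2.5500
1/(1 + e^{2.5500}) = 0.0724
P = 0.29 + 0.71 × 0.0724 = 0.3414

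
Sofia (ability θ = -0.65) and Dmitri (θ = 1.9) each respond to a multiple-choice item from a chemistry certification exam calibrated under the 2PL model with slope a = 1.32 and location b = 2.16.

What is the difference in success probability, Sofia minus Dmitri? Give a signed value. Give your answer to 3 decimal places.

P(θ) = 1 / (1 + exp(−a(θ − b)))
P(Sofia) = 0.0239  [exponent -3.7092]
P(Dmitri) = 0.4150  [exponent -0.3432]
Difference = 0.0239 − 0.4150 = -0.3911

-0.391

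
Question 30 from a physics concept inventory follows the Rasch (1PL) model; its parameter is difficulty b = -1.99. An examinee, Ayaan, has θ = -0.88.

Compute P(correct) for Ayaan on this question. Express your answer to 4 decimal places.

0.7521

P(θ) = 1 / (1 + exp(−(θ − b)))
Exponent: (-0.88 − (-1.99)) = 1.1100
1/(1 + e^{-1.1100}) = 0.7521
P = 0.7521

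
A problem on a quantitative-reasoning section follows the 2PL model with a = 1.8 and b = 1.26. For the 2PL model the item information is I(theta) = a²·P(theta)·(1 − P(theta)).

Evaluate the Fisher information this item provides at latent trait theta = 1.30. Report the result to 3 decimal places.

P = 1/(1+e^{-0.0720}) = 0.5180
P(1−P) = 0.5180 × 0.4820 = 0.2497
I = a² × P(1−P) = 1.8² × 0.2497 = 0.80895

0.809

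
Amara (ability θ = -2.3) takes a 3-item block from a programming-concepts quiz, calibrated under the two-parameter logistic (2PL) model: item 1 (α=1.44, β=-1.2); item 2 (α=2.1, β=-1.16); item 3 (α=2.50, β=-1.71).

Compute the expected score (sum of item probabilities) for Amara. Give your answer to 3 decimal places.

0.440

P(θ) = 1 / (1 + exp(−α(θ − β)))
P_1 = 1/(1+e^{1.5840}) = 0.1702
P_2 = 1/(1+e^{2.3940}) = 0.0836
P_3 = 1/(1+e^{1.4750}) = 0.1862
E[score] = 0.1702 + 0.0836 + 0.1862 = 0.4400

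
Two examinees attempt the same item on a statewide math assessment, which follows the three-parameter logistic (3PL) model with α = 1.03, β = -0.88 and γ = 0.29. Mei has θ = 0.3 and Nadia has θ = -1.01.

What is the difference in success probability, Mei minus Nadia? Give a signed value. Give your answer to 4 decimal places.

P(θ) = γ + (1 − γ) · 1 / (1 + exp(−α(θ − β)))
P(Mei) = 0.8376  [exponent 1.2154]
P(Nadia) = 0.6213  [exponent -0.1339]
Difference = 0.8376 − 0.6213 = 0.2163

0.2163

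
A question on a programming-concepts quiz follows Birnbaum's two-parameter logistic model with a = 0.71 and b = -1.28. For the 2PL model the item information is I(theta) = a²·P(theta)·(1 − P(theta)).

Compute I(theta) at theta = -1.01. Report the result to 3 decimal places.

P = 1/(1+e^{-0.1917}) = 0.5478
P(1−P) = 0.5478 × 0.4522 = 0.2477
I = a² × P(1−P) = 0.71² × 0.2477 = 0.12487

0.125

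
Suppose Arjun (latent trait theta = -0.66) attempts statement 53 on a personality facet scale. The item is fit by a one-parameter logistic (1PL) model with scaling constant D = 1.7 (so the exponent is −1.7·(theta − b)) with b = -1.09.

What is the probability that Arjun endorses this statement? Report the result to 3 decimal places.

P(theta) = 1 / (1 + exp(−D·(theta − b)))
Exponent: 1.7 × (-0.66 − (-1.09)) = 0.7310
1/(1 + e^{-0.7310}) = 0.6750
P = 0.6750

0.675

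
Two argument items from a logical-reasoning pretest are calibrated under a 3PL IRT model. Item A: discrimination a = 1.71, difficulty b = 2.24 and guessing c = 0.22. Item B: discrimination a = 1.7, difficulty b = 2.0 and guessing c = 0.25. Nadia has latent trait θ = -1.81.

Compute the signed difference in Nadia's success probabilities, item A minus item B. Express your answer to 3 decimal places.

-0.030

P(θ) = c + (1 − c) · 1 / (1 + exp(−a(θ − b)))
P_A = 0.2208
P_B = 0.2512
P_A − P_B = -0.0304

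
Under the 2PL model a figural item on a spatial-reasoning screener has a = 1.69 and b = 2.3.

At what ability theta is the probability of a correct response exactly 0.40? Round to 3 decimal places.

P(theta) = 1 / (1 + exp(−a(theta − b)))
logit = ln(0.4000/0.6000) = -0.4055
theta = b + logit/(a) = 2.3 + (-0.4055)/1.6900 = 2.0601

2.060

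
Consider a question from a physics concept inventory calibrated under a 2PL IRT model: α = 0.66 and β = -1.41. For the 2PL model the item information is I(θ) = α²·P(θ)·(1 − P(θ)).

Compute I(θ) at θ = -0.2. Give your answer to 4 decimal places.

P = 1/(1+e^{-0.7986}) = 0.6897
P(1−P) = 0.6897 × 0.3103 = 0.2140
I = α² × P(1−P) = 0.66² × 0.2140 = 0.09323

0.0932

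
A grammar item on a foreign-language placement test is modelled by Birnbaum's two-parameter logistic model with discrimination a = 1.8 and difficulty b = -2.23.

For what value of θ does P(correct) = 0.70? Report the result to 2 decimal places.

P(θ) = 1 / (1 + exp(−a(θ − b)))
logit = ln(0.7000/0.3000) = 0.8473
θ = b + logit/(a) = -2.23 + 0.8473/1.8000 = -1.7593

-1.76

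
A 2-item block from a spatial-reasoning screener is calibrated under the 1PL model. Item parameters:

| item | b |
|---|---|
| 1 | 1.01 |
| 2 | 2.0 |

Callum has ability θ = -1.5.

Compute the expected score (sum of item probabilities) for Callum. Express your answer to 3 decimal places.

P(θ) = 1 / (1 + exp(−(θ − b)))
P_1 = 1/(1+e^{2.5100}) = 0.0752
P_2 = 1/(1+e^{3.5000}) = 0.0293
E[score] = 0.0752 + 0.0293 = 0.1045

0.104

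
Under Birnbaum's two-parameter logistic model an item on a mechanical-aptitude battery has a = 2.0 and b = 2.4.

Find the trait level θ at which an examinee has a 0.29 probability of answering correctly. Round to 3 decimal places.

P(θ) = 1 / (1 + exp(−a(θ − b)))
logit = ln(0.2900/0.7100) = -0.8954
θ = b + logit/(a) = 2.4 + (-0.8954)/2.0000 = 1.9523

1.952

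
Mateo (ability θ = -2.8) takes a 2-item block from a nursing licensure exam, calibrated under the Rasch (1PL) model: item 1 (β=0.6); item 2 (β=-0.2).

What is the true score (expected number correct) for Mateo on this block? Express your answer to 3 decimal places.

0.101

P(θ) = 1 / (1 + exp(−(θ − β)))
P_1 = 1/(1+e^{3.4000}) = 0.0323
P_2 = 1/(1+e^{2.6000}) = 0.0691
E[score] = 0.0323 + 0.0691 = 0.1014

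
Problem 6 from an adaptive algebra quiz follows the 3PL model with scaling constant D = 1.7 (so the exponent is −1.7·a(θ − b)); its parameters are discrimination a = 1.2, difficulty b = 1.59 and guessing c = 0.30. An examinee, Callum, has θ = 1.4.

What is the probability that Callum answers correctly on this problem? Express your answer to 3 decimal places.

0.583

P(θ) = c + (1 − c) · 1 / (1 + exp(−D·a(θ − b)))
Exponent: 1.7 × 1.2 × (1.4 − 1.59) = -0.3876
1/(1 + e^{0.3876}) = 0.4043
P = 0.30 + 0.70 × 0.4043 = 0.5830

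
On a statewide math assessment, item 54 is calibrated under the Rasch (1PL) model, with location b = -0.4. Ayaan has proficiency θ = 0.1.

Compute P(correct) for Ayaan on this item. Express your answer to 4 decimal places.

0.6225

P(θ) = 1 / (1 + exp(−(θ − b)))
Exponent: (0.1 − (-0.4)) = 0.5000
1/(1 + e^{-0.5000}) = 0.6225
P = 0.6225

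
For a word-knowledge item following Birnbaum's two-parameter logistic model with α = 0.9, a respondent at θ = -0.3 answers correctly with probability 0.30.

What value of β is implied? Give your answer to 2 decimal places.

0.64

P(θ) = 1 / (1 + exp(−α(θ − β)))
logit(0.30) = ln(0.30/0.70) = -0.8473
β = θ − logit/(α) = -0.3 − (-0.8473)/0.9000 = 0.6414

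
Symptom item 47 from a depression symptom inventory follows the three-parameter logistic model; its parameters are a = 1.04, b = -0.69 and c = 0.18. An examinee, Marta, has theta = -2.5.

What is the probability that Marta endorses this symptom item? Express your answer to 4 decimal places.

0.2883

P(theta) = c + (1 − c) · 1 / (1 + exp(−a(theta − b)))
Exponent: 1.04 × (-2.5 − (-0.69)) = -1.8824
1/(1 + e^{1.8824}) = 0.1321
P = 0.18 + 0.82 × 0.1321 = 0.2883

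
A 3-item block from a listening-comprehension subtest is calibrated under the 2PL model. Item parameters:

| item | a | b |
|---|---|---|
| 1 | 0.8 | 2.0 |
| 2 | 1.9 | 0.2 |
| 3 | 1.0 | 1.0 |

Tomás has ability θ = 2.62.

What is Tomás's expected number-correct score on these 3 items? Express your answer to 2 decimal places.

2.45

P(θ) = 1 / (1 + exp(−a(θ − b)))
P_1 = 1/(1+e^{-0.4960}) = 0.6215
P_2 = 1/(1+e^{-4.5980}) = 0.9900
P_3 = 1/(1+e^{-1.6200}) = 0.8348
E[score] = 0.6215 + 0.9900 + 0.8348 = 2.4463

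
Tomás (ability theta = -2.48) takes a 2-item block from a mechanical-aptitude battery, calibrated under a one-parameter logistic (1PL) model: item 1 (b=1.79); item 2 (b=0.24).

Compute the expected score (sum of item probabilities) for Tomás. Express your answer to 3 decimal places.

0.076

P(theta) = 1 / (1 + exp(−(theta − b)))
P_1 = 1/(1+e^{4.2700}) = 0.0138
P_2 = 1/(1+e^{2.7200}) = 0.0618
E[score] = 0.0138 + 0.0618 = 0.0756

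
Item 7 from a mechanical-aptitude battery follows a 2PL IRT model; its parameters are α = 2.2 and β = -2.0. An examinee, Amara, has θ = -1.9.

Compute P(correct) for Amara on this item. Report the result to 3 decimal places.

0.555

P(θ) = 1 / (1 + exp(−α(θ − β)))
Exponent: 2.2 × (-1.9 − (-2.0)) = 0.2200
1/(1 + e^{-0.2200}) = 0.5548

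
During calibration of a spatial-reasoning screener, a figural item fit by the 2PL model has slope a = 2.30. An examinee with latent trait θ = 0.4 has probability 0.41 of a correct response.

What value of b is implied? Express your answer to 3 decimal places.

P(θ) = 1 / (1 + exp(−a(θ − b)))
logit(0.41) = ln(0.41/0.59) = -0.3640
b = θ − logit/(a) = 0.4 − (-0.3640)/2.3000 = 0.5582

0.558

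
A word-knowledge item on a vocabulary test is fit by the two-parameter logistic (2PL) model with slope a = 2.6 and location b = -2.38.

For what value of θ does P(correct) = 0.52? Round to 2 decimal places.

-2.35

P(θ) = 1 / (1 + exp(−a(θ − b)))
logit = ln(0.5200/0.4800) = 0.0800
θ = b + logit/(a) = -2.38 + 0.0800/2.6000 = -2.3492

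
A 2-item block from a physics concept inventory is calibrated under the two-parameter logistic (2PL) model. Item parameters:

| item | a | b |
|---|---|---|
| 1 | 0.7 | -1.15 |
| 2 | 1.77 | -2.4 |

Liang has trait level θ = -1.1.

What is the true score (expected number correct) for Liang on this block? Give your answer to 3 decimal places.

P(θ) = 1 / (1 + exp(−a(θ − b)))
P_1 = 1/(1+e^{-0.0350}) = 0.5087
P_2 = 1/(1+e^{-2.3010}) = 0.9090
E[score] = 0.5087 + 0.9090 = 1.4177

1.418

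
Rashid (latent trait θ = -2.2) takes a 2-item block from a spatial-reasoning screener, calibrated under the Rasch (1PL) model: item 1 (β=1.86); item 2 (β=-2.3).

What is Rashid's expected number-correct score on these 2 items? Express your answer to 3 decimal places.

P(θ) = 1 / (1 + exp(−(θ − β)))
P_1 = 1/(1+e^{4.0600}) = 0.0170
P_2 = 1/(1+e^{-0.1000}) = 0.5250
E[score] = 0.0170 + 0.5250 = 0.5419

0.542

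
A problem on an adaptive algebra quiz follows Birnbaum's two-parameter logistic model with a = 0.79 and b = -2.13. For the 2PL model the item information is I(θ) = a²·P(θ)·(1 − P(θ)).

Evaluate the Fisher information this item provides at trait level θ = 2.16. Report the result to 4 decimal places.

P = 1/(1+e^{-3.3891}) = 0.9674
P(1−P) = 0.9674 × 0.0326 = 0.0316
I = a² × P(1−P) = 0.79² × 0.0316 = 0.01970

0.0197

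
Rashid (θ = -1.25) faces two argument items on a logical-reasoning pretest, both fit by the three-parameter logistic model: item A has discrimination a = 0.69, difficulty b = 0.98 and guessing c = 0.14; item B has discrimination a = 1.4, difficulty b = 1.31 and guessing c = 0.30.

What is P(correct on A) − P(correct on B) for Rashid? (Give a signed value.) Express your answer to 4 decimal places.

-0.0269

P(θ) = c + (1 − c) · 1 / (1 + exp(−a(θ − b)))
P_A = 0.2920
P_B = 0.3189
P_A − P_B = -0.0269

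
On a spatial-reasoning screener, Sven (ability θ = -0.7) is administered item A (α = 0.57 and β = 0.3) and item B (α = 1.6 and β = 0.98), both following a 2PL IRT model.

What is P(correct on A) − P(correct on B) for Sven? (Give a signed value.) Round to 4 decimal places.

P(θ) = 1 / (1 + exp(−α(θ − β)))
P_A = 0.3612
P_B = 0.0637
P_A − P_B = 0.2976

0.2976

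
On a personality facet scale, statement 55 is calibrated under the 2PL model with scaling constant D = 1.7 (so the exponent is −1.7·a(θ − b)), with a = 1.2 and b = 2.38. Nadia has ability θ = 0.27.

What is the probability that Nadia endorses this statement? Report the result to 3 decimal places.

P(θ) = 1 / (1 + exp(−D·a(θ − b)))
Exponent: 1.7 × 1.2 × (0.27 − 2.38) = -4.3044
1/(1 + e^{4.3044}) = 0.0133
P = 0.0133

0.013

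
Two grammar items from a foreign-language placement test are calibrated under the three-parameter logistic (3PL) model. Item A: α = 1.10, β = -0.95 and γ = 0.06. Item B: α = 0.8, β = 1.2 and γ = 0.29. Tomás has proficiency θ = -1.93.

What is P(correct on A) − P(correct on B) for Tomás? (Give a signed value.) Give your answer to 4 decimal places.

P(θ) = γ + (1 − γ) · 1 / (1 + exp(−α(θ − β)))
P_A = 0.2987
P_B = 0.3437
P_A − P_B = -0.0450

-0.0450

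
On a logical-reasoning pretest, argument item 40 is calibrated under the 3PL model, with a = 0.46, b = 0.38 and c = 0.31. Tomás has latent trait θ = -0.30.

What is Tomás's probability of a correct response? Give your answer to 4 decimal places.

0.6015

P(θ) = c + (1 − c) · 1 / (1 + exp(−a(θ − b)))
Exponent: 0.46 × (-0.30 − 0.38) = -0.3128
1/(1 + e^{0.3128}) = 0.4224
P = 0.31 + 0.69 × 0.4224 = 0.6015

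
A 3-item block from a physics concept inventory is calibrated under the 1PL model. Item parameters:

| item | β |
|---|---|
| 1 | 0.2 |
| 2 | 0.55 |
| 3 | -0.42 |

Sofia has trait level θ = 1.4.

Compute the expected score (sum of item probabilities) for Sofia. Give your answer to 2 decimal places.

2.33

P(θ) = 1 / (1 + exp(−(θ − β)))
P_1 = 1/(1+e^{-1.2000}) = 0.7685
P_2 = 1/(1+e^{-0.8500}) = 0.7006
P_3 = 1/(1+e^{-1.8200}) = 0.8606
E[score] = 0.7685 + 0.7006 + 0.8606 = 2.3297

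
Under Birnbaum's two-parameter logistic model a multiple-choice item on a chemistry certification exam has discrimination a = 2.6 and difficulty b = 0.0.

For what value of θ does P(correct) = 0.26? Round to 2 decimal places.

-0.40

P(θ) = 1 / (1 + exp(−a(θ − b)))
logit = ln(0.2600/0.7400) = -1.0460
θ = b + logit/(a) = 0.0 + (-1.0460)/2.6000 = -0.4023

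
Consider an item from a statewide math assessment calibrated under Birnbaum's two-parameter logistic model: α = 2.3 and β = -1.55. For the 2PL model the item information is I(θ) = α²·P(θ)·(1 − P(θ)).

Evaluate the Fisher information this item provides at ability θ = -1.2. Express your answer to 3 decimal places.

P = 1/(1+e^{-0.8050}) = 0.6910
P(1−P) = 0.6910 × 0.3090 = 0.2135
I = α² × P(1−P) = 2.3² × 0.2135 = 1.12943

1.129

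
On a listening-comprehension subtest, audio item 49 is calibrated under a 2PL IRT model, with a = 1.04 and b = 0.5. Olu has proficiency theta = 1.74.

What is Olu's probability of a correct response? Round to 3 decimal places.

0.784

P(theta) = 1 / (1 + exp(−a(theta − b)))
Exponent: 1.04 × (1.74 − 0.5) = 1.2896
1/(1 + e^{-1.2896}) = 0.7841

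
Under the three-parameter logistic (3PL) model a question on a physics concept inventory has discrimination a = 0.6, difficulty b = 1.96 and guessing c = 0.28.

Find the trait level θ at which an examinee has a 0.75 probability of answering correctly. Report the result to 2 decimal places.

3.01

P(θ) = c + (1 − c) · 1 / (1 + exp(−a(θ − b)))
Remove guessing floor: (0.75 − 0.28)/(1 − 0.28) = 0.6528
logit = ln(0.6528/0.3472) = 0.6313
θ = b + logit/(a) = 1.96 + 0.6313/0.6000 = 3.0121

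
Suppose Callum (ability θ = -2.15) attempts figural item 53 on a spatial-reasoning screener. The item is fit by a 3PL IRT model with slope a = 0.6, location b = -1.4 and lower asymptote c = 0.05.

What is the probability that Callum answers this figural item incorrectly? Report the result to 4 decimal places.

P(θ) = c + (1 − c) · 1 / (1 + exp(−a(θ − b)))
Exponent: 0.6 × (-2.15 − (-1.4)) = -0.4500
1/(1 + e^{0.4500}) = 0.3894
P = 0.05 + 0.95 × 0.3894 = 0.4199
P(incorrect) = 1 − 0.4199 = 0.5801

0.5801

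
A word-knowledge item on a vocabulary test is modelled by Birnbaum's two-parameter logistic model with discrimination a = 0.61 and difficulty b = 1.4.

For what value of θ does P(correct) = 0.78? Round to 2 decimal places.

3.47

P(θ) = 1 / (1 + exp(−a(θ − b)))
logit = ln(0.7800/0.2200) = 1.2657
θ = b + logit/(a) = 1.4 + 1.2657/0.6100 = 3.4749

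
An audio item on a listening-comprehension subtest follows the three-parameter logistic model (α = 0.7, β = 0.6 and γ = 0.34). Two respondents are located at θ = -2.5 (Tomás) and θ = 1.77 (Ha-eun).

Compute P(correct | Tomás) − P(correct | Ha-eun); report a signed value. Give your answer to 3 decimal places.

-0.390

P(θ) = γ + (1 − γ) · 1 / (1 + exp(−α(θ − β)))
P(Tomás) = 0.4076  [exponent -2.1700]
P(Ha-eun) = 0.7981  [exponent 0.8190]
Difference = 0.4076 − 0.7981 = -0.3904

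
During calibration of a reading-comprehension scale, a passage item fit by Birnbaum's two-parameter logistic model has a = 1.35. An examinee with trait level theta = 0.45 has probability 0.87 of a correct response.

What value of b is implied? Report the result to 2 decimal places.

P(theta) = 1 / (1 + exp(−a(theta − b)))
logit(0.87) = ln(0.87/0.13) = 1.9010
b = theta − logit/(a) = 0.45 − 1.9010/1.3500 = -0.9581

-0.96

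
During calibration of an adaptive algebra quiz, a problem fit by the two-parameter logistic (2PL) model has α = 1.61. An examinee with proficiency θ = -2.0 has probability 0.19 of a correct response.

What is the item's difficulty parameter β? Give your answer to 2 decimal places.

P(θ) = 1 / (1 + exp(−α(θ − β)))
logit(0.19) = ln(0.19/0.81) = -1.4500
β = θ − logit/(α) = -2.0 − (-1.4500)/1.6100 = -1.0994

-1.10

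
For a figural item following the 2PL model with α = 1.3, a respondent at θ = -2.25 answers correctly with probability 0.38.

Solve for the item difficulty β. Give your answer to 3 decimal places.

P(θ) = 1 / (1 + exp(−α(θ − β)))
logit(0.38) = ln(0.38/0.62) = -0.4895
β = θ − logit/(α) = -2.25 − (-0.4895)/1.3000 = -1.8734

-1.873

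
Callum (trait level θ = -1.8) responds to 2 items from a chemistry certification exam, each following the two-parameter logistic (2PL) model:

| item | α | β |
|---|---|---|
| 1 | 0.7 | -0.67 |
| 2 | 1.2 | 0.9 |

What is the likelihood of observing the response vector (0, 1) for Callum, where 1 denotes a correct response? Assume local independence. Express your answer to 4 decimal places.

P(θ) = 1 / (1 + exp(−α(θ − β)))
P_1 = 1/(1+e^{0.7910}) = 0.3120
P_2 = 1/(1+e^{3.2400}) = 0.0377
L = (1−P_1) × P_2 = 0.6880 × 0.0377 = 0.02593

0.0259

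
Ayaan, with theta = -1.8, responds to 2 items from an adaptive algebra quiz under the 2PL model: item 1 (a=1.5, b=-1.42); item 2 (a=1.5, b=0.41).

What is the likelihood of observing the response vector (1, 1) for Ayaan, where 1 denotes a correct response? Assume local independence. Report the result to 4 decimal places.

P(theta) = 1 / (1 + exp(−a(theta − b)))
P_1 = 1/(1+e^{0.5700}) = 0.3612
P_2 = 1/(1+e^{3.3150}) = 0.0351
L = P_1 × P_2 = 0.3612 × 0.0351 = 0.01267

0.0127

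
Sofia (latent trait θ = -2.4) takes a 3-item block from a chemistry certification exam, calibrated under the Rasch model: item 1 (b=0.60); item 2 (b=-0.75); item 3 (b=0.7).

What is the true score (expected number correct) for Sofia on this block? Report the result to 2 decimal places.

P(θ) = 1 / (1 + exp(−(θ − b)))
P_1 = 1/(1+e^{3.0000}) = 0.0474
P_2 = 1/(1+e^{1.6500}) = 0.1611
P_3 = 1/(1+e^{3.1000}) = 0.0431
E[score] = 0.0474 + 0.1611 + 0.0431 = 0.2516

0.25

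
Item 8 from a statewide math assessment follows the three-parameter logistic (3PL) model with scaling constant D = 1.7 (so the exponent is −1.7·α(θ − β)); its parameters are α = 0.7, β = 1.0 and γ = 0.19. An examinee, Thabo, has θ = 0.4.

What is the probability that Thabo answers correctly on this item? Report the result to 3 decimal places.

P(θ) = γ + (1 − γ) · 1 / (1 + exp(−D·α(θ − β)))
Exponent: 1.7 × 0.7 × (0.4 − 1.0) = -0.7140
1/(1 + e^{0.7140}) = 0.3287
P = 0.19 + 0.81 × 0.3287 = 0.4563

0.456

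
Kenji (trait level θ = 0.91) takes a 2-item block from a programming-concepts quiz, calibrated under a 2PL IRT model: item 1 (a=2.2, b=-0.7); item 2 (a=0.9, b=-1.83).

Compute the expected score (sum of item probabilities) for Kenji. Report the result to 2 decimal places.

1.89

P(θ) = 1 / (1 + exp(−a(θ − b)))
P_1 = 1/(1+e^{-3.5420}) = 0.9719
P_2 = 1/(1+e^{-2.4660}) = 0.9217
E[score] = 0.9719 + 0.9217 = 1.8936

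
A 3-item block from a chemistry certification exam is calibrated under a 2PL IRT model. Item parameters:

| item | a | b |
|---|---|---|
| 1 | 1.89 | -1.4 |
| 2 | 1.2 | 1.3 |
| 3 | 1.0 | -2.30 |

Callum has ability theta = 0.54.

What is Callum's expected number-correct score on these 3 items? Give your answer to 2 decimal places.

2.21

P(theta) = 1 / (1 + exp(−a(theta − b)))
P_1 = 1/(1+e^{-3.6666}) = 0.9751
P_2 = 1/(1+e^{0.9120}) = 0.2866
P_3 = 1/(1+e^{-2.8400}) = 0.9448
E[score] = 0.9751 + 0.2866 + 0.9448 = 2.2065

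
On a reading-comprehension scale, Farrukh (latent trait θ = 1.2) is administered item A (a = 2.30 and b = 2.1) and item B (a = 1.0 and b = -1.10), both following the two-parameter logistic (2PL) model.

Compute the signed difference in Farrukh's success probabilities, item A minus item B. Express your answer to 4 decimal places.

-0.7968

P(θ) = 1 / (1 + exp(−a(θ − b)))
P_A = 0.1120
P_B = 0.9089
P_A − P_B = -0.7968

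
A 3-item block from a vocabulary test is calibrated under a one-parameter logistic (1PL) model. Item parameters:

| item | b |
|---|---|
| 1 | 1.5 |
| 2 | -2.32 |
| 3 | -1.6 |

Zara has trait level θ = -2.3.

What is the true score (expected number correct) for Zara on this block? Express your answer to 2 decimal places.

P(θ) = 1 / (1 + exp(−(θ − b)))
P_1 = 1/(1+e^{3.8000}) = 0.0219
P_2 = 1/(1+e^{-0.0200}) = 0.5050
P_3 = 1/(1+e^{0.7000}) = 0.3318
E[score] = 0.0219 + 0.5050 + 0.3318 = 0.8587

0.86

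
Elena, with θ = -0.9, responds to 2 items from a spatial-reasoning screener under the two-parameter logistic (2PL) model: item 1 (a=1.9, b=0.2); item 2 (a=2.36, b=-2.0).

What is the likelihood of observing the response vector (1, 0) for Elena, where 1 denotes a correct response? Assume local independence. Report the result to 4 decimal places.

0.0076

P(θ) = 1 / (1 + exp(−a(θ − b)))
P_1 = 1/(1+e^{2.0900}) = 0.1101
P_2 = 1/(1+e^{-2.5960}) = 0.9306
L = P_1 × (1−P_2) = 0.1101 × 0.0694 = 0.00764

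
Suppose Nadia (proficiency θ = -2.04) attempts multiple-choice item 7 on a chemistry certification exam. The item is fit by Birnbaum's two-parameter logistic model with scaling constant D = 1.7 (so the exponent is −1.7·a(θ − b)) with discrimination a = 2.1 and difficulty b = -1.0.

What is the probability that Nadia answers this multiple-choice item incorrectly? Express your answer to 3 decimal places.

P(θ) = 1 / (1 + exp(−D·a(θ − b)))
Exponent: 1.7 × 2.1 × (-2.04 − (-1.0)) = -3.7128
1/(1 + e^{3.7128}) = 0.0238
P = 0.0238
P(incorrect) = 1 − 0.0238 = 0.9762

0.976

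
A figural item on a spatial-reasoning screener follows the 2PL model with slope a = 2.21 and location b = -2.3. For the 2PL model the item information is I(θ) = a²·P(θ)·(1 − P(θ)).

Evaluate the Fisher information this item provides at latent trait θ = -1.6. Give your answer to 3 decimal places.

0.707

P = 1/(1+e^{-1.5470}) = 0.8245
P(1−P) = 0.8245 × 0.1755 = 0.1447
I = a² × P(1−P) = 2.21² × 0.1447 = 0.70679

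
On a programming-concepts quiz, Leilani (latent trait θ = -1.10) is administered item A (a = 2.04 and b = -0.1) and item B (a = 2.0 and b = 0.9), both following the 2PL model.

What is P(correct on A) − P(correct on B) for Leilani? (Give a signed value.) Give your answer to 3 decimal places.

0.097

P(θ) = 1 / (1 + exp(−a(θ − b)))
P_A = 0.1151
P_B = 0.0180
P_A − P_B = 0.0971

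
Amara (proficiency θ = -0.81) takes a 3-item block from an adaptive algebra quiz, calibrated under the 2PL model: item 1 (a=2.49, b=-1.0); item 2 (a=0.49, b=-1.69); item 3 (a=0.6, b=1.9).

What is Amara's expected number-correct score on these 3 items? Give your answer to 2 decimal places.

P(θ) = 1 / (1 + exp(−a(θ − b)))
P_1 = 1/(1+e^{-0.4731}) = 0.6161
P_2 = 1/(1+e^{-0.4312}) = 0.6062
P_3 = 1/(1+e^{1.6260}) = 0.1644
E[score] = 0.6161 + 0.6062 + 0.1644 = 1.3867

1.39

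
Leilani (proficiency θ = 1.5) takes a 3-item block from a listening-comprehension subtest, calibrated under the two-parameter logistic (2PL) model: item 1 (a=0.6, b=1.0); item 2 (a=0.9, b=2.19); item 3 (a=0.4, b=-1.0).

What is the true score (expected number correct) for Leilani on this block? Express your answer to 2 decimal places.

P(θ) = 1 / (1 + exp(−a(θ − b)))
P_1 = 1/(1+e^{-0.3000}) = 0.5744
P_2 = 1/(1+e^{0.6210}) = 0.3496
P_3 = 1/(1+e^{-1.0000}) = 0.7311
E[score] = 0.5744 + 0.3496 + 0.7311 = 1.6551

1.66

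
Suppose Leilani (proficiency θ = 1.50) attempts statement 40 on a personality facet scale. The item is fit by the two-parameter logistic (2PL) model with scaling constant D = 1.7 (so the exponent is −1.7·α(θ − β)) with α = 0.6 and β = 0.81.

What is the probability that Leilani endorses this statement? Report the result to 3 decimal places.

0.669

P(θ) = 1 / (1 + exp(−D·α(θ − β)))
Exponent: 1.7 × 0.6 × (1.50 − 0.81) = 0.7038
1/(1 + e^{-0.7038}) = 0.6690
P = 0.6690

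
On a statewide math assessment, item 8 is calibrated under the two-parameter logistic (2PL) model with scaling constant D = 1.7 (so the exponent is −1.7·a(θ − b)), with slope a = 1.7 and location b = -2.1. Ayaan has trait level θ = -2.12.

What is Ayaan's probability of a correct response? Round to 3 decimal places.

P(θ) = 1 / (1 + exp(−D·a(θ − b)))
Exponent: 1.7 × 1.7 × (-2.12 − (-2.1)) = -0.0578
1/(1 + e^{0.0578}) = 0.4856
P = 0.4856

0.486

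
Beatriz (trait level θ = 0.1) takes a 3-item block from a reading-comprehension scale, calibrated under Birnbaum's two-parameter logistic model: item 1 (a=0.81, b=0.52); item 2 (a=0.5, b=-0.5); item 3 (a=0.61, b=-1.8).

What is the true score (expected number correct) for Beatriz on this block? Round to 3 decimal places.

P(θ) = 1 / (1 + exp(−a(θ − b)))
P_1 = 1/(1+e^{0.3402}) = 0.4158
P_2 = 1/(1+e^{-0.3000}) = 0.5744
P_3 = 1/(1+e^{-1.1590}) = 0.7612
E[score] = 0.4158 + 0.5744 + 0.7612 = 1.7514

1.751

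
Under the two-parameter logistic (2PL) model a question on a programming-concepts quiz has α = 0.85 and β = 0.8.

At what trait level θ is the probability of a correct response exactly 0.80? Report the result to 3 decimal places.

2.431

P(θ) = 1 / (1 + exp(−α(θ − β)))
logit = ln(0.8000/0.2000) = 1.3863
θ = β + logit/(α) = 0.8 + 1.3863/0.8500 = 2.4309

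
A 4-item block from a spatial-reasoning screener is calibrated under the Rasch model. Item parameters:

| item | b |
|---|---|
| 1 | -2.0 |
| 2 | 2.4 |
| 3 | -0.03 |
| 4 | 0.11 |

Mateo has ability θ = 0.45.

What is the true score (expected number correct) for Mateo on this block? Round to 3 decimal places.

P(θ) = 1 / (1 + exp(−(θ − b)))
P_1 = 1/(1+e^{-2.4500}) = 0.9206
P_2 = 1/(1+e^{1.9500}) = 0.1246
P_3 = 1/(1+e^{-0.4800}) = 0.6177
P_4 = 1/(1+e^{-0.3400}) = 0.5842
E[score] = 0.9206 + 0.1246 + 0.6177 + 0.5842 = 2.2471

2.247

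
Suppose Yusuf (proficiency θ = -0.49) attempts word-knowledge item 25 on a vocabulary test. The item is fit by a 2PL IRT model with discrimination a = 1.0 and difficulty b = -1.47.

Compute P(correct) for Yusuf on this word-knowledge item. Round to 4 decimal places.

P(θ) = 1 / (1 + exp(−a(θ − b)))
Exponent: 1.0 × (-0.49 − (-1.47)) = 0.9800
1/(1 + e^{-0.9800}) = 0.7271

0.7271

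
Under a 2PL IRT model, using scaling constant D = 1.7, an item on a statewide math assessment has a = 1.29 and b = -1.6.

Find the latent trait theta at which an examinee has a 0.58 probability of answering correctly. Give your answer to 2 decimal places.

P(theta) = 1 / (1 + exp(−D·a(theta − b)))
logit = ln(0.5800/0.4200) = 0.3228
theta = b + logit/(1.7·a) = -1.6 + 0.3228/2.1930 = -1.4528

-1.45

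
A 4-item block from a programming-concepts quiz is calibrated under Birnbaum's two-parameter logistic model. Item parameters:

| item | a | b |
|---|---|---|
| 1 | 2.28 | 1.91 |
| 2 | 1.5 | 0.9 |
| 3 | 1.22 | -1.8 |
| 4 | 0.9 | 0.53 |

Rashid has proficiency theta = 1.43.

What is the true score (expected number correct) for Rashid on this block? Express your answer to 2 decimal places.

2.61

P(theta) = 1 / (1 + exp(−a(theta − b)))
P_1 = 1/(1+e^{1.0944}) = 0.2508
P_2 = 1/(1+e^{-0.7950}) = 0.6889
P_3 = 1/(1+e^{-3.9406}) = 0.9809
P_4 = 1/(1+e^{-0.8100}) = 0.6921
E[score] = 0.2508 + 0.6889 + 0.9809 + 0.6921 = 2.6127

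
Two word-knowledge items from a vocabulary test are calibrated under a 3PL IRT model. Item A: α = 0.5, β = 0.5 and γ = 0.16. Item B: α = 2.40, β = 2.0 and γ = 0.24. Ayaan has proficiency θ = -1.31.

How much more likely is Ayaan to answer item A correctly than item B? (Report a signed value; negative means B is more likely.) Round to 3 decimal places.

0.162

P(θ) = γ + (1 − γ) · 1 / (1 + exp(−α(θ − β)))
P_A = 0.4019
P_B = 0.2403
P_A − P_B = 0.1617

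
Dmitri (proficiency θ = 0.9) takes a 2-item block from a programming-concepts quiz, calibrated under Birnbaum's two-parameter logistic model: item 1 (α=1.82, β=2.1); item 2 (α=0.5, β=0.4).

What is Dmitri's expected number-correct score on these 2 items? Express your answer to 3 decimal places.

0.663

P(θ) = 1 / (1 + exp(−α(θ − β)))
P_1 = 1/(1+e^{2.1840}) = 0.1012
P_2 = 1/(1+e^{-0.2500}) = 0.5622
E[score] = 0.1012 + 0.5622 = 0.6634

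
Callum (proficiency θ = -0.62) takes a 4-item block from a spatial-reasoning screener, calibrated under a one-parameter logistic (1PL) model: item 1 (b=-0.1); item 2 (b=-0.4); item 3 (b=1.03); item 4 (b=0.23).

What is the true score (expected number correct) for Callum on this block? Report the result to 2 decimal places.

P(θ) = 1 / (1 + exp(−(θ − b)))
P_1 = 1/(1+e^{0.5200}) = 0.3729
P_2 = 1/(1+e^{0.2200}) = 0.4452
P_3 = 1/(1+e^{1.6500}) = 0.1611
P_4 = 1/(1+e^{0.8500}) = 0.2994
E[score] = 0.3729 + 0.4452 + 0.1611 + 0.2994 = 1.2786

1.28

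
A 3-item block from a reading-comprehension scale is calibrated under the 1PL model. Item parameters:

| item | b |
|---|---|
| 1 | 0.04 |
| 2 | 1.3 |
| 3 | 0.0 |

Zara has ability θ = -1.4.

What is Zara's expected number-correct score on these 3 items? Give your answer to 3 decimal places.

0.452

P(θ) = 1 / (1 + exp(−(θ − b)))
P_1 = 1/(1+e^{1.4400}) = 0.1915
P_2 = 1/(1+e^{2.7000}) = 0.0630
P_3 = 1/(1+e^{1.4000}) = 0.1978
E[score] = 0.1915 + 0.0630 + 0.1978 = 0.4523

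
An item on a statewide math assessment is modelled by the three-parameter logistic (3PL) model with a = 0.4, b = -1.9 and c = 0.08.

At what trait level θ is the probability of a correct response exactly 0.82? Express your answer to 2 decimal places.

P(θ) = c + (1 − c) · 1 / (1 + exp(−a(θ − b)))
Remove guessing floor: (0.82 − 0.08)/(1 − 0.08) = 0.8043
logit = ln(0.8043/0.1957) = 1.4137
θ = b + logit/(a) = -1.9 + 1.4137/0.4000 = 1.6342

1.63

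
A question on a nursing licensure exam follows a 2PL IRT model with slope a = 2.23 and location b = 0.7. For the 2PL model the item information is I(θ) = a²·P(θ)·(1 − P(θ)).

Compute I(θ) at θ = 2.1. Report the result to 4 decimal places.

0.2010

P = 1/(1+e^{-3.1220}) = 0.9578
P(1−P) = 0.9578 × 0.0422 = 0.0404
I = a² × P(1−P) = 2.23² × 0.0404 = 0.20104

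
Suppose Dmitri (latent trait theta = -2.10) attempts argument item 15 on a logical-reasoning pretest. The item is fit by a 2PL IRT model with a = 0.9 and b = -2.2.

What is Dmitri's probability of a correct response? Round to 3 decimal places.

P(theta) = 1 / (1 + exp(−a(theta − b)))
Exponent: 0.9 × (-2.10 − (-2.2)) = 0.0900
1/(1 + e^{-0.0900}) = 0.5225

0.522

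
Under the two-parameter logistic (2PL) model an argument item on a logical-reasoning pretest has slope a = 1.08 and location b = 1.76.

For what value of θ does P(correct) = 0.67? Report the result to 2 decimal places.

P(θ) = 1 / (1 + exp(−a(θ − b)))
logit = ln(0.6700/0.3300) = 0.7082
θ = b + logit/(a) = 1.76 + 0.7082/1.0800 = 2.4157

2.42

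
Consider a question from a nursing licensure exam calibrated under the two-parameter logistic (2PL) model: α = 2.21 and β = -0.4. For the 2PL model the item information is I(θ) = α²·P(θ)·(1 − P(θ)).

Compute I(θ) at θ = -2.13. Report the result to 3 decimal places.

P = 1/(1+e^{3.8233}) = 0.0214
P(1−P) = 0.0214 × 0.9786 = 0.0209
I = α² × P(1−P) = 2.21² × 0.0209 = 0.10223

0.102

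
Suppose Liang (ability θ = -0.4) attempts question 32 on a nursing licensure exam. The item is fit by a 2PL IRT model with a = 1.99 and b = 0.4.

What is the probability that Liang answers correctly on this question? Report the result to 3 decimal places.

0.169

P(θ) = 1 / (1 + exp(−a(θ − b)))
Exponent: 1.99 × (-0.4 − 0.4) = -1.5920
1/(1 + e^{1.5920}) = 0.1691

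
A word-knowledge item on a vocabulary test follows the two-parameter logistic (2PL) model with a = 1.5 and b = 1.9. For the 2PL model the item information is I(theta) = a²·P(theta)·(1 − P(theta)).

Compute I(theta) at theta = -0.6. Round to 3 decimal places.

0.051

P = 1/(1+e^{3.7500}) = 0.0230
P(1−P) = 0.0230 × 0.9770 = 0.0224
I = a² × P(1−P) = 1.5² × 0.0224 = 0.05051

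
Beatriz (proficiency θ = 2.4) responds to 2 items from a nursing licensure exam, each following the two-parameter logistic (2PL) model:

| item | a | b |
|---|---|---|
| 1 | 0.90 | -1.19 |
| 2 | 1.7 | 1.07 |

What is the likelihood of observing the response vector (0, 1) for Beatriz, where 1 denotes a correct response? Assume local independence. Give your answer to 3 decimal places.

P(θ) = 1 / (1 + exp(−a(θ − b)))
P_1 = 1/(1+e^{-3.2310}) = 0.9620
P_2 = 1/(1+e^{-2.2610}) = 0.9056
L = (1−P_1) × P_2 = 0.0380 × 0.9056 = 0.03443

0.034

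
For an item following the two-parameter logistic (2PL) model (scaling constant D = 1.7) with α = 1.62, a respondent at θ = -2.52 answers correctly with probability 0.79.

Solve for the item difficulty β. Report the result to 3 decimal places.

-3.001

P(θ) = 1 / (1 + exp(−D·α(θ − β)))
logit(0.79) = ln(0.79/0.21) = 1.3249
β = θ − logit/(1.7·α) = -2.52 − 1.3249/2.7540 = -3.0011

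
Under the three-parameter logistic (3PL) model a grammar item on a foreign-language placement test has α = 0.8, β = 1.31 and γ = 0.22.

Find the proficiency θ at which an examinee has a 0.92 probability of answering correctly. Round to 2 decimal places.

P(θ) = γ + (1 − γ) · 1 / (1 + exp(−α(θ − β)))
Remove guessing floor: (0.92 − 0.22)/(1 − 0.22) = 0.8974
logit = ln(0.8974/0.1026) = 2.1691
θ = β + logit/(α) = 1.31 + 2.1691/0.8000 = 4.0213

4.02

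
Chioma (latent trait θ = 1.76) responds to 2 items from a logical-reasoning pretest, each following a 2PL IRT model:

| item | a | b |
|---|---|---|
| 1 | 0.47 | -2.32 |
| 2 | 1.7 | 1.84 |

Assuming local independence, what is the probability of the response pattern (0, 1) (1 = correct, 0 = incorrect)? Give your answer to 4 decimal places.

P(θ) = 1 / (1 + exp(−a(θ − b)))
P_1 = 1/(1+e^{-1.9176}) = 0.8719
P_2 = 1/(1+e^{0.1360}) = 0.4661
L = (1−P_1) × P_2 = 0.1281 × 0.4661 = 0.05972

0.0597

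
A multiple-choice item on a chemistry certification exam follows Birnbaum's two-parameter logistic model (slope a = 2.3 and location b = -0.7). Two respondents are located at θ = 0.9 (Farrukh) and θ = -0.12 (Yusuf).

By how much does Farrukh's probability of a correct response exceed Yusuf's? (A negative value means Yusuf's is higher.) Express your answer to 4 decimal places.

0.1839

P(θ) = 1 / (1 + exp(−a(θ − b)))
P(Farrukh) = 0.9754  [exponent 3.6800]
P(Yusuf) = 0.7915  [exponent 1.3340]
Difference = 0.9754 − 0.7915 = 0.1839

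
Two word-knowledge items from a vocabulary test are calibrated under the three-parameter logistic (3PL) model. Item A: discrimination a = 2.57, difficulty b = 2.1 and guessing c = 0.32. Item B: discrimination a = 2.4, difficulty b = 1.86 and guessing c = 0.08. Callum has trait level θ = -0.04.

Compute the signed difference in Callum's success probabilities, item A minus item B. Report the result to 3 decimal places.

0.233

P(θ) = c + (1 − c) · 1 / (1 + exp(−a(θ − b)))
P_A = 0.3228
P_B = 0.0895
P_A − P_B = 0.2332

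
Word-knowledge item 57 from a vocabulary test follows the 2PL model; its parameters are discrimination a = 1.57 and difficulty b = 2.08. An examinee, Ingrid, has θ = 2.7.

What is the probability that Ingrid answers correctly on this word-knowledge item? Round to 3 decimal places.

0.726

P(θ) = 1 / (1 + exp(−a(θ − b)))
Exponent: 1.57 × (2.7 − 2.08) = 0.9734
1/(1 + e^{-0.9734}) = 0.7258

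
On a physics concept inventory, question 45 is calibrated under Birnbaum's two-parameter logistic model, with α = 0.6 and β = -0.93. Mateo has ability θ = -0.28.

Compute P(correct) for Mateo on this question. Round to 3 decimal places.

0.596

P(θ) = 1 / (1 + exp(−α(θ − β)))
Exponent: 0.6 × (-0.28 − (-0.93)) = 0.3900
1/(1 + e^{-0.3900}) = 0.5963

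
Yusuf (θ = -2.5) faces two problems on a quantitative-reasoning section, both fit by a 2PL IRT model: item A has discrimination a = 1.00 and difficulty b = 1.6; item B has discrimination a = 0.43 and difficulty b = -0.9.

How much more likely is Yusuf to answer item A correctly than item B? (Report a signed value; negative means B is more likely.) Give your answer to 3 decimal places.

-0.318

P(θ) = 1 / (1 + exp(−a(θ − b)))
P_A = 0.0163
P_B = 0.3345
P_A − P_B = -0.3182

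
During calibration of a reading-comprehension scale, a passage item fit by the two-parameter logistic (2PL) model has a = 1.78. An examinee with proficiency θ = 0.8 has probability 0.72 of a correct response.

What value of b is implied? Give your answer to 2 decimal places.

P(θ) = 1 / (1 + exp(−a(θ − b)))
logit(0.72) = ln(0.72/0.28) = 0.9445
b = θ − logit/(a) = 0.8 − 0.9445/1.7800 = 0.2694

0.27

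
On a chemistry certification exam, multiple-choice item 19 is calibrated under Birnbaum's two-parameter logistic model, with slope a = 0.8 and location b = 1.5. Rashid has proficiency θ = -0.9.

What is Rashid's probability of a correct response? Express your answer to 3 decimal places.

0.128

P(θ) = 1 / (1 + exp(−a(θ − b)))
Exponent: 0.8 × (-0.9 − 1.5) = -1.9200
1/(1 + e^{1.9200}) = 0.1279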